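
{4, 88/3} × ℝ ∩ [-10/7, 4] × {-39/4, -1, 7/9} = {4} × {-39/4, -1, 7/9}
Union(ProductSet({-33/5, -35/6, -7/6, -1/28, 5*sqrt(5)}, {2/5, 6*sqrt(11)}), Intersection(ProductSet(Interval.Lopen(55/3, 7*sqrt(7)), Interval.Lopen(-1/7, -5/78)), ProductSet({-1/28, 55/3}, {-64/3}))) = ProductSet({-33/5, -35/6, -7/6, -1/28, 5*sqrt(5)}, {2/5, 6*sqrt(11)})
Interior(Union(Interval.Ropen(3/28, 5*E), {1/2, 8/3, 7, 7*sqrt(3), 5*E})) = Interval.open(3/28, 5*E)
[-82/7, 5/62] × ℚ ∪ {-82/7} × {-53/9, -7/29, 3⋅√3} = ([-82/7, 5/62] × ℚ) ∪ ({-82/7} × {-53/9, -7/29, 3⋅√3})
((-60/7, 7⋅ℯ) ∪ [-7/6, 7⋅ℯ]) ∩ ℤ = {-8, -7, …, 19}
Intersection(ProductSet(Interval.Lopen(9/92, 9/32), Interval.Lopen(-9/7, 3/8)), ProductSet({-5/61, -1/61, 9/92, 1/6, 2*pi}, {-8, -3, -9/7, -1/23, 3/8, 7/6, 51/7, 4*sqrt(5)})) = ProductSet({1/6}, {-1/23, 3/8})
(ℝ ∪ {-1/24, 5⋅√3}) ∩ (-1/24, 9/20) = (-1/24, 9/20)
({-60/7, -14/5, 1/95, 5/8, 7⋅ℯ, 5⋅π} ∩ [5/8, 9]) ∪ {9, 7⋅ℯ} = {5/8, 9, 7⋅ℯ}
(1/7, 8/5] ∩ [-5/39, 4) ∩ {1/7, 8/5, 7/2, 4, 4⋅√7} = {8/5}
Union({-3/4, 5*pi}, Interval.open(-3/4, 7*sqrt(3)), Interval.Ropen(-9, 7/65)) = Union({5*pi}, Interval.Ropen(-9, 7*sqrt(3)))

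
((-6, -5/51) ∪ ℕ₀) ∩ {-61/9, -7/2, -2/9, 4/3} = {-7/2, -2/9}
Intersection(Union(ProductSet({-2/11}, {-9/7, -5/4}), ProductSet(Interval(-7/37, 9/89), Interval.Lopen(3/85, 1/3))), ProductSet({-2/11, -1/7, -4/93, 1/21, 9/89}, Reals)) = Union(ProductSet({-2/11}, {-9/7, -5/4}), ProductSet({-2/11, -1/7, -4/93, 1/21, 9/89}, Interval.Lopen(3/85, 1/3)))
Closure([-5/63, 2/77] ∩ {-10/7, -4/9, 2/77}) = {2/77}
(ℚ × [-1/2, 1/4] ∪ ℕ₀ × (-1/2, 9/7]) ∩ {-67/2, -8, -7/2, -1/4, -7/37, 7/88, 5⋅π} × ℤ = {-67/2, -8, -7/2, -1/4, -7/37, 7/88} × {0}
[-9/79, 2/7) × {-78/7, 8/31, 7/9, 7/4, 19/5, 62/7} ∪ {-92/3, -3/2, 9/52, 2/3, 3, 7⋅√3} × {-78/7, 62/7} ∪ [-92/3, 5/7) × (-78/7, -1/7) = ([-92/3, 5/7) × (-78/7, -1/7)) ∪ ([-9/79, 2/7) × {-78/7, 8/31, 7/9, 7/4, 19/5, 62/7}) ∪ ({-92/3, -3/2, 9/52, 2/3, 3, 7⋅√3} × {-78/7, 62/7})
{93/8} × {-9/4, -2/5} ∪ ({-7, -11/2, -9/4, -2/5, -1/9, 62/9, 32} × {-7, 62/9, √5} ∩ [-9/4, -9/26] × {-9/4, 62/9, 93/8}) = ({93/8} × {-9/4, -2/5}) ∪ ({-9/4, -2/5} × {62/9})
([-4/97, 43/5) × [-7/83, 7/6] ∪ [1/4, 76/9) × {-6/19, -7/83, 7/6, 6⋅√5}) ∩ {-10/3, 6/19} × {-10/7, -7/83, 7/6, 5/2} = {6/19} × {-7/83, 7/6}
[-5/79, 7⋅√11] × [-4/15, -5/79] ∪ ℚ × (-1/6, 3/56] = (ℚ × (-1/6, 3/56]) ∪ ([-5/79, 7⋅√11] × [-4/15, -5/79])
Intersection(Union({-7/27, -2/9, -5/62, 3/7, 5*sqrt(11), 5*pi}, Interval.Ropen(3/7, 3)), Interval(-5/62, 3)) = Union({-5/62}, Interval.Ropen(3/7, 3))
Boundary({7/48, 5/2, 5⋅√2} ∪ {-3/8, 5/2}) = {-3/8, 7/48, 5/2, 5⋅√2}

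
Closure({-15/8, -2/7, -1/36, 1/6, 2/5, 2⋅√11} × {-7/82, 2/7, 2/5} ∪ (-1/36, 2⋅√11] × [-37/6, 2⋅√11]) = ({-15/8, -2/7, -1/36, 1/6, 2/5, 2⋅√11} × {-7/82, 2/7, 2/5}) ∪ ([-1/36, 2⋅√11] × [-37/6, 2⋅√11])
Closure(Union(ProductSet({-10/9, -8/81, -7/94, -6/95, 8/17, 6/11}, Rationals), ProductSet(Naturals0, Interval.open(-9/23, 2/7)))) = Union(ProductSet({-10/9, -8/81, -7/94, -6/95, 8/17, 6/11}, Reals), ProductSet(Naturals0, Interval(-9/23, 2/7)))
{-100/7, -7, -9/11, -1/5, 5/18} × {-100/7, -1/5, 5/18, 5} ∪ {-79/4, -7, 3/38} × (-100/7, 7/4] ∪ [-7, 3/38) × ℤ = ([-7, 3/38) × ℤ) ∪ ({-79/4, -7, 3/38} × (-100/7, 7/4]) ∪ ({-100/7, -7, -9/11, -1/5, 5/18} × {-100/7, -1/5, 5/18, 5})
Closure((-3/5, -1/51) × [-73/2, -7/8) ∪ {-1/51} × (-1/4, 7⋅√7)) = ({-3/5, -1/51} × [-73/2, -7/8]) ∪ ([-3/5, -1/51] × {-73/2, -7/8}) ∪ ((-3/5, -1/51) × [-73/2, -7/8)) ∪ ({-1/51} × [-1/4, 7⋅√7])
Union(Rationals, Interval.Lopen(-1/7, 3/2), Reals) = Union(Interval(-oo, oo), Rationals)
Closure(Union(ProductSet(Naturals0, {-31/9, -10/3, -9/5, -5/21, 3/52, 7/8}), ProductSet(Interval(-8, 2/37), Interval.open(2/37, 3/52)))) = Union(ProductSet(Interval(-8, 2/37), Interval(2/37, 3/52)), ProductSet(Naturals0, {-31/9, -10/3, -9/5, -5/21, 3/52, 7/8}))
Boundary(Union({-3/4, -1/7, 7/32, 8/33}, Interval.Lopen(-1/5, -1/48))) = {-3/4, -1/5, -1/48, 7/32, 8/33}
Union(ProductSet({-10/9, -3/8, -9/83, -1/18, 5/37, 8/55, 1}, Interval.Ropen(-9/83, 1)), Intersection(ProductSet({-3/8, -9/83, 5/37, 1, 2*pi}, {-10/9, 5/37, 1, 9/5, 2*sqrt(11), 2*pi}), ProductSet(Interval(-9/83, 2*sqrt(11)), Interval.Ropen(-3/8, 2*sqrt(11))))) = Union(ProductSet({-9/83, 5/37, 1, 2*pi}, {5/37, 1, 9/5, 2*pi}), ProductSet({-10/9, -3/8, -9/83, -1/18, 5/37, 8/55, 1}, Interval.Ropen(-9/83, 1)))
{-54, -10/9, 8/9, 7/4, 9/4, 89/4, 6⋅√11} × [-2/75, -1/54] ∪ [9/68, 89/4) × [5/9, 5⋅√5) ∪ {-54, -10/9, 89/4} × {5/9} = ({-54, -10/9, 89/4} × {5/9}) ∪ ([9/68, 89/4) × [5/9, 5⋅√5)) ∪ ({-54, -10/9, 8/9, 7/4, 9/4, 89/4, 6⋅√11} × [-2/75, -1/54])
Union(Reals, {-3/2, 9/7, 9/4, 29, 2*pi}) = Reals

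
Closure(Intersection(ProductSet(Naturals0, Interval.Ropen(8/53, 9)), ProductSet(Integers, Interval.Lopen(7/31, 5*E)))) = ProductSet(Naturals0, Interval(7/31, 9))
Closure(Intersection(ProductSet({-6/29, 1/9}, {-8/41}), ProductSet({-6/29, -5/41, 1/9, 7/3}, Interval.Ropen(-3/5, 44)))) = ProductSet({-6/29, 1/9}, {-8/41})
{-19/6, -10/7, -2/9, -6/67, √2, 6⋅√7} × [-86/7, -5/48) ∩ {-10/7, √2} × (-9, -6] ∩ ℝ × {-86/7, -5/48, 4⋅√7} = ∅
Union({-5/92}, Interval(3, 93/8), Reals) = Interval(-oo, oo)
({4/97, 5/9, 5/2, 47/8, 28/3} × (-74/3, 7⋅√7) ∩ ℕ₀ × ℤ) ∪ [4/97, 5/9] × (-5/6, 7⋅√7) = [4/97, 5/9] × (-5/6, 7⋅√7)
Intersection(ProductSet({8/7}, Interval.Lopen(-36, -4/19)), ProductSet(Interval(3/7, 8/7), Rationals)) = ProductSet({8/7}, Intersection(Interval.Lopen(-36, -4/19), Rationals))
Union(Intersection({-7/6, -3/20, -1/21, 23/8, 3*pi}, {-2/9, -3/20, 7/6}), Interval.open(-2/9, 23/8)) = Interval.open(-2/9, 23/8)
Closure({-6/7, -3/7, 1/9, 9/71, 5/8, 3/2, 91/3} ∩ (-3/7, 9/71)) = {1/9}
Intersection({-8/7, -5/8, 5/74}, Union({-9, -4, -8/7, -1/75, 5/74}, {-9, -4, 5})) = {-8/7, 5/74}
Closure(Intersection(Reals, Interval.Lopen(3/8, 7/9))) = Interval(3/8, 7/9)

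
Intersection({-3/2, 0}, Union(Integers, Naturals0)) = {0}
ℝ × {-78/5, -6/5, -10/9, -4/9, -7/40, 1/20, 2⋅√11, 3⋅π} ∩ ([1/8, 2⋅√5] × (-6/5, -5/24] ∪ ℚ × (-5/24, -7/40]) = (ℚ × {-7/40}) ∪ ([1/8, 2⋅√5] × {-10/9, -4/9})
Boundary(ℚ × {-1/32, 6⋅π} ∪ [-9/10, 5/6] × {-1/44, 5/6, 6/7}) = (ℝ × {-1/32, 6⋅π}) ∪ ([-9/10, 5/6] × {-1/44, 5/6, 6/7})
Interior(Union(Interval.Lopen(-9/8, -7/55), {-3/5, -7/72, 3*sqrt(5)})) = Interval.open(-9/8, -7/55)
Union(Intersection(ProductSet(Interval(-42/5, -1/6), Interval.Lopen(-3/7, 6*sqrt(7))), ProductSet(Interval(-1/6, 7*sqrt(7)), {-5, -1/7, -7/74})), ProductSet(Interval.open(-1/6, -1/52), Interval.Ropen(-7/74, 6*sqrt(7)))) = Union(ProductSet({-1/6}, {-1/7, -7/74}), ProductSet(Interval.open(-1/6, -1/52), Interval.Ropen(-7/74, 6*sqrt(7))))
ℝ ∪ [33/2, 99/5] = (-∞, ∞)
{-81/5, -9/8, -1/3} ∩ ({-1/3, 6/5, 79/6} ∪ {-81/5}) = {-81/5, -1/3}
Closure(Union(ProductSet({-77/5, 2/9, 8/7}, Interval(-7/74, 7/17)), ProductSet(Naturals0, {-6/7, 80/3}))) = Union(ProductSet({-77/5, 2/9, 8/7}, Interval(-7/74, 7/17)), ProductSet(Naturals0, {-6/7, 80/3}))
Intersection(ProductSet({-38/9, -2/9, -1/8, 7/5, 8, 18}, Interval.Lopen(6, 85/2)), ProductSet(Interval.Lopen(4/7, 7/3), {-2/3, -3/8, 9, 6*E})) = ProductSet({7/5}, {9, 6*E})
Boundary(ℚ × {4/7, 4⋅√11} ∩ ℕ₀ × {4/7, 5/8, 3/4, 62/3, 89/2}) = ℕ₀ × {4/7}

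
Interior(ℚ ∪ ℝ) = ℝ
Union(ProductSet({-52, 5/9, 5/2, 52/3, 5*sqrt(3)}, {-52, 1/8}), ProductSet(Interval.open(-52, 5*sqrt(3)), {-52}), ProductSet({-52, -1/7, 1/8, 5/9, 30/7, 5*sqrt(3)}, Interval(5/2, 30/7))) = Union(ProductSet({-52, 5/9, 5/2, 52/3, 5*sqrt(3)}, {-52, 1/8}), ProductSet({-52, -1/7, 1/8, 5/9, 30/7, 5*sqrt(3)}, Interval(5/2, 30/7)), ProductSet(Interval.open(-52, 5*sqrt(3)), {-52}))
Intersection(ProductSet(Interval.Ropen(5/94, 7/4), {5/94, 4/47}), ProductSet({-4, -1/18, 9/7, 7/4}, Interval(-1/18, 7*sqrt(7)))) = ProductSet({9/7}, {5/94, 4/47})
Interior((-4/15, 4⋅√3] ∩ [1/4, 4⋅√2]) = (1/4, 4⋅√2)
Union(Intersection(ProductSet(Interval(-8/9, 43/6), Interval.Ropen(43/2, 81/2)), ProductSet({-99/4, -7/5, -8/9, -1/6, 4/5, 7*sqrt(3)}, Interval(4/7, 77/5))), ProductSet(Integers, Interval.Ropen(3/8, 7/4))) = ProductSet(Integers, Interval.Ropen(3/8, 7/4))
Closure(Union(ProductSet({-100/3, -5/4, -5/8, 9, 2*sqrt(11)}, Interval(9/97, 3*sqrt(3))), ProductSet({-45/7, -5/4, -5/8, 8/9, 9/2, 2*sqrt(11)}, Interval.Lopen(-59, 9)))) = Union(ProductSet({-100/3, -5/4, -5/8, 9, 2*sqrt(11)}, Interval(9/97, 3*sqrt(3))), ProductSet({-45/7, -5/4, -5/8, 8/9, 9/2, 2*sqrt(11)}, Interval(-59, 9)))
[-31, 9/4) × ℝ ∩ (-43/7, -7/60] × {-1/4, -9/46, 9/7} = (-43/7, -7/60] × {-1/4, -9/46, 9/7}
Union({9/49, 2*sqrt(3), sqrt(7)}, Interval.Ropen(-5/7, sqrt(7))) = Union({2*sqrt(3)}, Interval(-5/7, sqrt(7)))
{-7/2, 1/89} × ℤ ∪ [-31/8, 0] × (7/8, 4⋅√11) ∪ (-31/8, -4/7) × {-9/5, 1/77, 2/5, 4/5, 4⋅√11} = ({-7/2, 1/89} × ℤ) ∪ ([-31/8, 0] × (7/8, 4⋅√11)) ∪ ((-31/8, -4/7) × {-9/5, 1/77, 2/5, 4/5, 4⋅√11})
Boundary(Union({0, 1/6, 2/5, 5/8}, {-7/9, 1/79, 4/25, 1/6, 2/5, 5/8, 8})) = {-7/9, 0, 1/79, 4/25, 1/6, 2/5, 5/8, 8}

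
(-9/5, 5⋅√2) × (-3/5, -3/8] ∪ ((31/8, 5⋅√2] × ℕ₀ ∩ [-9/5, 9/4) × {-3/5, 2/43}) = (-9/5, 5⋅√2) × (-3/5, -3/8]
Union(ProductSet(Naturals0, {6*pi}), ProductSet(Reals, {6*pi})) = ProductSet(Reals, {6*pi})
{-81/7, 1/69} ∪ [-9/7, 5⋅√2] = {-81/7} ∪ [-9/7, 5⋅√2]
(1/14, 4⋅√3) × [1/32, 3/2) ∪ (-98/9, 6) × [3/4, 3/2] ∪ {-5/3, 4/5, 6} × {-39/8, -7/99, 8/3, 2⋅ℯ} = ((-98/9, 6) × [3/4, 3/2]) ∪ ({-5/3, 4/5, 6} × {-39/8, -7/99, 8/3, 2⋅ℯ}) ∪ ((1/14, 4⋅√3) × [1/32, 3/2))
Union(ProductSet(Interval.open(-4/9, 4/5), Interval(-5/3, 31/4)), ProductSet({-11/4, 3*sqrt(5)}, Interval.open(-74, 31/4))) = Union(ProductSet({-11/4, 3*sqrt(5)}, Interval.open(-74, 31/4)), ProductSet(Interval.open(-4/9, 4/5), Interval(-5/3, 31/4)))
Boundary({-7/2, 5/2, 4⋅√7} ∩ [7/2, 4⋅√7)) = ∅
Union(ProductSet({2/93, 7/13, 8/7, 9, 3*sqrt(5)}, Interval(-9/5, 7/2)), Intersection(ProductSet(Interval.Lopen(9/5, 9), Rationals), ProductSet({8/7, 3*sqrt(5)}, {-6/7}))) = ProductSet({2/93, 7/13, 8/7, 9, 3*sqrt(5)}, Interval(-9/5, 7/2))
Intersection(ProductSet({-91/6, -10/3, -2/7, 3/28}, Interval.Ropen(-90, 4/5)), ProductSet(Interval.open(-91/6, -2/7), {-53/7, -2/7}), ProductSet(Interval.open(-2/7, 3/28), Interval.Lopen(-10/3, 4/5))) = EmptySet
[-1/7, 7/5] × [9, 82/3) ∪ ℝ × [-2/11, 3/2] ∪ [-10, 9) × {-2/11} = (ℝ × [-2/11, 3/2]) ∪ ([-1/7, 7/5] × [9, 82/3))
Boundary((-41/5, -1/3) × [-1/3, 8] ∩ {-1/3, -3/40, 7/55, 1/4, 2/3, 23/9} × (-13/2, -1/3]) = ∅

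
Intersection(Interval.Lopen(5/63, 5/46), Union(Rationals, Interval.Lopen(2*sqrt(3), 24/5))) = Intersection(Interval.Lopen(5/63, 5/46), Rationals)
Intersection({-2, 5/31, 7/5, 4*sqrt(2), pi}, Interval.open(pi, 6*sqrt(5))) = {4*sqrt(2)}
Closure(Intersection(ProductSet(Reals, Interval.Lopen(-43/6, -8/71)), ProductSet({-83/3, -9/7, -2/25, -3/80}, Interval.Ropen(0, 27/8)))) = EmptySet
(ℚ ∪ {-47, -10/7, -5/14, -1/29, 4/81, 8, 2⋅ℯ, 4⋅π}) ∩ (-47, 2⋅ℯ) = ℚ ∩ (-47, 2⋅ℯ)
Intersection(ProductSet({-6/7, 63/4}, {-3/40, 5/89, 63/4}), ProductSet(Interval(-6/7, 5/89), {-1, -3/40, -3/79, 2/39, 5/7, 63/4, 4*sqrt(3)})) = ProductSet({-6/7}, {-3/40, 63/4})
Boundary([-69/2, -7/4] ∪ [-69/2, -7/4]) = {-69/2, -7/4}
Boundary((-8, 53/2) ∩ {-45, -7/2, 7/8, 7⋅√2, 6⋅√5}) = {-7/2, 7/8, 7⋅√2, 6⋅√5}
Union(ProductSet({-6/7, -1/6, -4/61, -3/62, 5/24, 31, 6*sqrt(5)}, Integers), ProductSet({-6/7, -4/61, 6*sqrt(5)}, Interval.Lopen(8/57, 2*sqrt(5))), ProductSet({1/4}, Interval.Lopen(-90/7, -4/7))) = Union(ProductSet({1/4}, Interval.Lopen(-90/7, -4/7)), ProductSet({-6/7, -4/61, 6*sqrt(5)}, Interval.Lopen(8/57, 2*sqrt(5))), ProductSet({-6/7, -1/6, -4/61, -3/62, 5/24, 31, 6*sqrt(5)}, Integers))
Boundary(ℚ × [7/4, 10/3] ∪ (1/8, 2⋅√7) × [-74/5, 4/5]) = ((-∞, ∞) × [7/4, 10/3]) ∪ ({1/8, 2⋅√7} × [-74/5, 4/5]) ∪ ([1/8, 2⋅√7] × {-74/5, 4/5})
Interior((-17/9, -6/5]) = (-17/9, -6/5)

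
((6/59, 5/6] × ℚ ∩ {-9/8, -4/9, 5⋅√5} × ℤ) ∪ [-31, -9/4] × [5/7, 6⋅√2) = [-31, -9/4] × [5/7, 6⋅√2)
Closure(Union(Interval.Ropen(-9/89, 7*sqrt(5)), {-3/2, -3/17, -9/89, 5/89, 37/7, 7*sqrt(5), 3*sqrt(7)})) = Union({-3/2, -3/17}, Interval(-9/89, 7*sqrt(5)))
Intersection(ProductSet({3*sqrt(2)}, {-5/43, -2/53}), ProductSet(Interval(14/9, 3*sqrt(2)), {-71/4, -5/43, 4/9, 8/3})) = ProductSet({3*sqrt(2)}, {-5/43})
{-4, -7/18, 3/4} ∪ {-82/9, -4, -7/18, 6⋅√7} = {-82/9, -4, -7/18, 3/4, 6⋅√7}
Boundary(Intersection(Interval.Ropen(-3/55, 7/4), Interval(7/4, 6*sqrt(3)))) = EmptySet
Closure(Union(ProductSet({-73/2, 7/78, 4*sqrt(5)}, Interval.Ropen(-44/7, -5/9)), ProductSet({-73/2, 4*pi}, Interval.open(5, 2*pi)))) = Union(ProductSet({-73/2, 4*pi}, Interval(5, 2*pi)), ProductSet({-73/2, 7/78, 4*sqrt(5)}, Interval(-44/7, -5/9)))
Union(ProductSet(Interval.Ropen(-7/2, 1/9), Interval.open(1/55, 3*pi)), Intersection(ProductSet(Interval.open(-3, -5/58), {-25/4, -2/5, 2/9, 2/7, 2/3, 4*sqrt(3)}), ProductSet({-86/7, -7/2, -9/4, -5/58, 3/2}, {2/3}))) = ProductSet(Interval.Ropen(-7/2, 1/9), Interval.open(1/55, 3*pi))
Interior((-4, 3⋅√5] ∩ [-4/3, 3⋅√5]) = (-4/3, 3⋅√5)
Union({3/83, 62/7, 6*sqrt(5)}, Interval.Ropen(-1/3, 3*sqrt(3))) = Union({62/7, 6*sqrt(5)}, Interval.Ropen(-1/3, 3*sqrt(3)))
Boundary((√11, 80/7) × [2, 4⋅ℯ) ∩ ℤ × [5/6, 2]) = {4, 5, …, 11} × {2}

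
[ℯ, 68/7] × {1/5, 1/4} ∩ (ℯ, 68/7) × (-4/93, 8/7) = (ℯ, 68/7) × {1/5, 1/4}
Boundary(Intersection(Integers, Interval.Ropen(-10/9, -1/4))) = Range(-1, 0, 1)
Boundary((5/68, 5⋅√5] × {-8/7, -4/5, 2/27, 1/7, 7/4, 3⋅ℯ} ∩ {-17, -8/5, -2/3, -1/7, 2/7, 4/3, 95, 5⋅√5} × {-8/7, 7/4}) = {2/7, 4/3, 5⋅√5} × {-8/7, 7/4}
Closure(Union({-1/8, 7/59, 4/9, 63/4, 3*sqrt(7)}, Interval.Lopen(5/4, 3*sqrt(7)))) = Union({-1/8, 7/59, 4/9, 63/4}, Interval(5/4, 3*sqrt(7)))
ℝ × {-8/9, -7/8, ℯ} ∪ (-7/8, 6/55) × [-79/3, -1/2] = (ℝ × {-8/9, -7/8, ℯ}) ∪ ((-7/8, 6/55) × [-79/3, -1/2])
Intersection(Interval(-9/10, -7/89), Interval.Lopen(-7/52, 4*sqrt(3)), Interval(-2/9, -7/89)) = Interval.Lopen(-7/52, -7/89)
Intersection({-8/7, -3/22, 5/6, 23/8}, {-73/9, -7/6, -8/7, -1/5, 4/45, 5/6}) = {-8/7, 5/6}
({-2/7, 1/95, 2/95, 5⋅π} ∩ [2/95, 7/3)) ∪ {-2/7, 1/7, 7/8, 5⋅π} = {-2/7, 2/95, 1/7, 7/8, 5⋅π}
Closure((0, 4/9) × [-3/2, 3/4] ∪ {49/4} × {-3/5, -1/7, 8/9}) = ({49/4} × {-3/5, -1/7, 8/9}) ∪ ([0, 4/9] × [-3/2, 3/4])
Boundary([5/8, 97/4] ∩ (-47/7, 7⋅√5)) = {5/8, 7⋅√5}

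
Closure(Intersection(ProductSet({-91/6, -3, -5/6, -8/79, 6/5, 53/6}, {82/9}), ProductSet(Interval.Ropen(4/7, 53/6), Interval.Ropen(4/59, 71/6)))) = ProductSet({6/5}, {82/9})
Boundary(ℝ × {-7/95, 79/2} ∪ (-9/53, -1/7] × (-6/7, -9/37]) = ({-9/53, -1/7} × [-6/7, -9/37]) ∪ ((-∞, ∞) × {-7/95, 79/2}) ∪ ([-9/53, -1/7] × {-6/7, -9/37})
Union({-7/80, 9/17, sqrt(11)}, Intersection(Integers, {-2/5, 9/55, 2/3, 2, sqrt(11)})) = {-7/80, 9/17, 2, sqrt(11)}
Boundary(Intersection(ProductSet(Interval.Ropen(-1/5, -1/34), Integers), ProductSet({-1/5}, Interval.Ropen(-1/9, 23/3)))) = ProductSet({-1/5}, Range(0, 8, 1))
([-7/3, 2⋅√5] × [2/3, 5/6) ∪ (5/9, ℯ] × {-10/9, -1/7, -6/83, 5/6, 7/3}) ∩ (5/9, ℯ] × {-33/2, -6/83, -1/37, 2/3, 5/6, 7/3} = (5/9, ℯ] × {-6/83, 2/3, 5/6, 7/3}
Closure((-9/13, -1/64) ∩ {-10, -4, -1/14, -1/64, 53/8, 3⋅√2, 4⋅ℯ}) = {-1/14}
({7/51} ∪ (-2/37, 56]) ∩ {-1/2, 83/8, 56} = {83/8, 56}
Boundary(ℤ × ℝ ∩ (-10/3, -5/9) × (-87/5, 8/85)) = {-3, -2, -1} × [-87/5, 8/85]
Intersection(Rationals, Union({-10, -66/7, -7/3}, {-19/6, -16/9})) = {-10, -66/7, -19/6, -7/3, -16/9}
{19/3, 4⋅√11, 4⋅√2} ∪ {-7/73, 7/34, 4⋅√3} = {-7/73, 7/34, 19/3, 4⋅√11, 4⋅√2, 4⋅√3}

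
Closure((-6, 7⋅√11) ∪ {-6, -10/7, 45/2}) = [-6, 7⋅√11]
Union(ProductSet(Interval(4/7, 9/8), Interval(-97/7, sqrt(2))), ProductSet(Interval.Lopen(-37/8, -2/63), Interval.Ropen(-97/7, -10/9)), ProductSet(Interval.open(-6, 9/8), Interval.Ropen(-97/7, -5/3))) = Union(ProductSet(Interval.open(-6, 9/8), Interval.Ropen(-97/7, -5/3)), ProductSet(Interval.Lopen(-37/8, -2/63), Interval.Ropen(-97/7, -10/9)), ProductSet(Interval(4/7, 9/8), Interval(-97/7, sqrt(2))))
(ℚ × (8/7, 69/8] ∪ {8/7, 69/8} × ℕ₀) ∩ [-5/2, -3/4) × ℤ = (ℚ ∩ [-5/2, -3/4)) × {2, 3, …, 8}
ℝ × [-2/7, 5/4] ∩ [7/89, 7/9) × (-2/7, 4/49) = [7/89, 7/9) × (-2/7, 4/49)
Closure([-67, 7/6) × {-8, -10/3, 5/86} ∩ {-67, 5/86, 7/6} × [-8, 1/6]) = {-67, 5/86} × {-8, -10/3, 5/86}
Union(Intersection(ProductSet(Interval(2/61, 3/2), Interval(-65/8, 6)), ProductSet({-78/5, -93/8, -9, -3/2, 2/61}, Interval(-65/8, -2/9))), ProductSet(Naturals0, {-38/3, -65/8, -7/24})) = Union(ProductSet({2/61}, Interval(-65/8, -2/9)), ProductSet(Naturals0, {-38/3, -65/8, -7/24}))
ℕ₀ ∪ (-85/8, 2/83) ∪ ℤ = ℤ ∪ (-85/8, 2/83)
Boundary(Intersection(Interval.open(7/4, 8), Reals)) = {7/4, 8}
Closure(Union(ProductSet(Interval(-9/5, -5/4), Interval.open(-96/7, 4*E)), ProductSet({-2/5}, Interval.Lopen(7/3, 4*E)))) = Union(ProductSet({-2/5}, Interval(7/3, 4*E)), ProductSet(Interval(-9/5, -5/4), Interval(-96/7, 4*E)))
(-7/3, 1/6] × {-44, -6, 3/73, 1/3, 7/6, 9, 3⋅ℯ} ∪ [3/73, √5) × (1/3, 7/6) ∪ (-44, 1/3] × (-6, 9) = ((-44, 1/3] × (-6, 9)) ∪ ([3/73, √5) × (1/3, 7/6)) ∪ ((-7/3, 1/6] × {-44, -6, 3/73, 1/3, 7/6, 9, 3⋅ℯ})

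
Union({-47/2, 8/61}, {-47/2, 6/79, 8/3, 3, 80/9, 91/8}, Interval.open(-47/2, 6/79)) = Union({8/61, 8/3, 3, 80/9, 91/8}, Interval(-47/2, 6/79))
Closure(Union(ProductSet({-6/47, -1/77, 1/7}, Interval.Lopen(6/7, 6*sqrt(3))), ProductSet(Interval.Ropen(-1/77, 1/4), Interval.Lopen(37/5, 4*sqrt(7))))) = Union(ProductSet({-1/77, 1/4}, Interval(37/5, 4*sqrt(7))), ProductSet({-6/47, -1/77, 1/7}, Interval(6/7, 6*sqrt(3))), ProductSet(Interval(-1/77, 1/4), {37/5, 4*sqrt(7)}), ProductSet(Interval.Ropen(-1/77, 1/4), Interval.Lopen(37/5, 4*sqrt(7))))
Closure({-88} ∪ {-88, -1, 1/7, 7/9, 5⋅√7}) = {-88, -1, 1/7, 7/9, 5⋅√7}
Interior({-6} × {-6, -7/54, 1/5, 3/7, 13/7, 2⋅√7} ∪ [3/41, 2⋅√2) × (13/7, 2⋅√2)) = (3/41, 2⋅√2) × (13/7, 2⋅√2)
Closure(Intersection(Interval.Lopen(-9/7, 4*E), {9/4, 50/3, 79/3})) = {9/4}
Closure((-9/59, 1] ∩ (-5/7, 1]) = [-9/59, 1]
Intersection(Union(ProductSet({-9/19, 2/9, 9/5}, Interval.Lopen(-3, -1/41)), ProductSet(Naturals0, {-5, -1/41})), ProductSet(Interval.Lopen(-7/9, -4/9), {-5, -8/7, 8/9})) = ProductSet({-9/19}, {-8/7})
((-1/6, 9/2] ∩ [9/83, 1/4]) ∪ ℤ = ℤ ∪ [9/83, 1/4]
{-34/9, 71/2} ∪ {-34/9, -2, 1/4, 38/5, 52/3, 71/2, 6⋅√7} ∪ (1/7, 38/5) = {-34/9, -2, 52/3, 71/2, 6⋅√7} ∪ (1/7, 38/5]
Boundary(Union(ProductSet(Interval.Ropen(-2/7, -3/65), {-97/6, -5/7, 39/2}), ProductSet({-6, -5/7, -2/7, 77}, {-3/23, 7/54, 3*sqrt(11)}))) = Union(ProductSet({-6, -5/7, -2/7, 77}, {-3/23, 7/54, 3*sqrt(11)}), ProductSet(Interval(-2/7, -3/65), {-97/6, -5/7, 39/2}))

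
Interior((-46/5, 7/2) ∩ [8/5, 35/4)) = (8/5, 7/2)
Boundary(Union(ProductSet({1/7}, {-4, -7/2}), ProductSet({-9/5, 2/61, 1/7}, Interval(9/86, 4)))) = Union(ProductSet({1/7}, {-4, -7/2}), ProductSet({-9/5, 2/61, 1/7}, Interval(9/86, 4)))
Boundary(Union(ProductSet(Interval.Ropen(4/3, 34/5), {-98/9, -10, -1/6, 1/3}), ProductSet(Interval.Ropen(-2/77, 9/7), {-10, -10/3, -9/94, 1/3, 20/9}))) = Union(ProductSet(Interval(-2/77, 9/7), {-10, -10/3, -9/94, 1/3, 20/9}), ProductSet(Interval(4/3, 34/5), {-98/9, -10, -1/6, 1/3}))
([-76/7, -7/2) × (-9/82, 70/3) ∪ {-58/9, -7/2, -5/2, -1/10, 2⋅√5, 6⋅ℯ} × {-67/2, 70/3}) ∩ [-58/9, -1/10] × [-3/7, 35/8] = [-58/9, -7/2) × (-9/82, 35/8]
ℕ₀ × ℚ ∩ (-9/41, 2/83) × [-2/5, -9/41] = {0} × (ℚ ∩ [-2/5, -9/41])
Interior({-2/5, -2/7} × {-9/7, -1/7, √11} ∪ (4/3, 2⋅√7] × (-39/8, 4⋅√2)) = (4/3, 2⋅√7) × (-39/8, 4⋅√2)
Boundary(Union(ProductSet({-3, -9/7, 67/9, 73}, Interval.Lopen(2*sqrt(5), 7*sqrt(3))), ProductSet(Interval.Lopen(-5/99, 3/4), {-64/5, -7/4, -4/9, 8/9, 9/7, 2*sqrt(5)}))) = Union(ProductSet({-3, -9/7, 67/9, 73}, Interval(2*sqrt(5), 7*sqrt(3))), ProductSet(Interval(-5/99, 3/4), {-64/5, -7/4, -4/9, 8/9, 9/7, 2*sqrt(5)}))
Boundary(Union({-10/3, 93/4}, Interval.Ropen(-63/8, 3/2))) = {-63/8, 3/2, 93/4}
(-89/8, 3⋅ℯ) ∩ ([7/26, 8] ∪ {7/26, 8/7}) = [7/26, 8]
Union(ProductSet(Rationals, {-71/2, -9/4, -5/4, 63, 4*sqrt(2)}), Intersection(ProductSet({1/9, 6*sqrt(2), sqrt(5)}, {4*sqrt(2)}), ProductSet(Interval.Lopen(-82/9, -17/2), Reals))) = ProductSet(Rationals, {-71/2, -9/4, -5/4, 63, 4*sqrt(2)})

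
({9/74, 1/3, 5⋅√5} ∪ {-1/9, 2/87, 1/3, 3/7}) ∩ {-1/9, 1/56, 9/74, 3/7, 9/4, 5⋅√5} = {-1/9, 9/74, 3/7, 5⋅√5}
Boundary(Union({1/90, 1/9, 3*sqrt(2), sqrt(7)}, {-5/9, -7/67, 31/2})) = {-5/9, -7/67, 1/90, 1/9, 31/2, 3*sqrt(2), sqrt(7)}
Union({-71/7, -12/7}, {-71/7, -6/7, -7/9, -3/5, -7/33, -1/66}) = {-71/7, -12/7, -6/7, -7/9, -3/5, -7/33, -1/66}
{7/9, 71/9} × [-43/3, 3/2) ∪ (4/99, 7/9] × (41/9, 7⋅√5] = ({7/9, 71/9} × [-43/3, 3/2)) ∪ ((4/99, 7/9] × (41/9, 7⋅√5])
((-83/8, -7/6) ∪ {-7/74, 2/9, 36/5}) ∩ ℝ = (-83/8, -7/6) ∪ {-7/74, 2/9, 36/5}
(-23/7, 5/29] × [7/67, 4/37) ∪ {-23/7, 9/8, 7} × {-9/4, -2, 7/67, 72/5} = ({-23/7, 9/8, 7} × {-9/4, -2, 7/67, 72/5}) ∪ ((-23/7, 5/29] × [7/67, 4/37))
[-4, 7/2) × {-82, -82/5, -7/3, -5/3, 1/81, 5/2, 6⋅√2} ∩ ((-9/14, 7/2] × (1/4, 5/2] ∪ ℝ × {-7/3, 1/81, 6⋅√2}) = ((-9/14, 7/2) × {5/2}) ∪ ([-4, 7/2) × {-7/3, 1/81, 6⋅√2})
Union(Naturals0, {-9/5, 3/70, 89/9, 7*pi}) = Union({-9/5, 3/70, 89/9, 7*pi}, Naturals0)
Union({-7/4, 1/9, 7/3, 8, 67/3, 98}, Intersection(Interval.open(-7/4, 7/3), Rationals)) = Union({-7/4, 7/3, 8, 67/3, 98}, Intersection(Interval.open(-7/4, 7/3), Rationals))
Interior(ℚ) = ∅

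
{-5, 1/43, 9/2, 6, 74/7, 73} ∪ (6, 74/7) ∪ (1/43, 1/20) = {-5, 9/2, 73} ∪ [1/43, 1/20) ∪ [6, 74/7]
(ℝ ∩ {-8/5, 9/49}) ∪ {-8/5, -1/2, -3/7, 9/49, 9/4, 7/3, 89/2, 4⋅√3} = {-8/5, -1/2, -3/7, 9/49, 9/4, 7/3, 89/2, 4⋅√3}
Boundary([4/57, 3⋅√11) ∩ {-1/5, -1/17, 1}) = {1}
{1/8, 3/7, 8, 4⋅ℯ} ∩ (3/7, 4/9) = ∅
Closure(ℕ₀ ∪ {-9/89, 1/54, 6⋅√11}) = {-9/89, 1/54, 6⋅√11} ∪ ℕ₀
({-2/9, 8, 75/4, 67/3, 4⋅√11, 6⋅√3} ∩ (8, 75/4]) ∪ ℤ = ℤ ∪ {75/4, 4⋅√11, 6⋅√3}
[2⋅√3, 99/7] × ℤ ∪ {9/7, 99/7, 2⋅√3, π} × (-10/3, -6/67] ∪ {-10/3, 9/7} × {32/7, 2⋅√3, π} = ([2⋅√3, 99/7] × ℤ) ∪ ({-10/3, 9/7} × {32/7, 2⋅√3, π}) ∪ ({9/7, 99/7, 2⋅√3, π} × (-10/3, -6/67])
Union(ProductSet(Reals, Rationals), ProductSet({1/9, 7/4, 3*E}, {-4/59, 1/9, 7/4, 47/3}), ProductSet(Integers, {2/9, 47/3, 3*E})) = Union(ProductSet(Integers, {2/9, 47/3, 3*E}), ProductSet(Reals, Rationals))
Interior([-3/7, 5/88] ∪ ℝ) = (-∞, ∞)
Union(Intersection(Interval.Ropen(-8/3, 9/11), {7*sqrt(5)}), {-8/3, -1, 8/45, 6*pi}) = {-8/3, -1, 8/45, 6*pi}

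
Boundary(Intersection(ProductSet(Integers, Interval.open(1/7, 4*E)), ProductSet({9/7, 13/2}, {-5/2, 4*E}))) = EmptySet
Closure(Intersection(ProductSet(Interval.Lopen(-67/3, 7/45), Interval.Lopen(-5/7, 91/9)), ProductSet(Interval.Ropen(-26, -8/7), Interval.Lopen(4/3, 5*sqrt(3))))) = Union(ProductSet({-67/3, -8/7}, Interval(4/3, 5*sqrt(3))), ProductSet(Interval(-67/3, -8/7), {4/3, 5*sqrt(3)}), ProductSet(Interval.open(-67/3, -8/7), Interval.Lopen(4/3, 5*sqrt(3))))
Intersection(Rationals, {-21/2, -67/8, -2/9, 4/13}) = {-21/2, -67/8, -2/9, 4/13}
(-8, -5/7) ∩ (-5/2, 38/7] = (-5/2, -5/7)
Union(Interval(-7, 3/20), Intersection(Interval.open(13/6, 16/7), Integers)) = Interval(-7, 3/20)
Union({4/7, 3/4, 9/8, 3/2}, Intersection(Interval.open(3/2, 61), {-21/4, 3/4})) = {4/7, 3/4, 9/8, 3/2}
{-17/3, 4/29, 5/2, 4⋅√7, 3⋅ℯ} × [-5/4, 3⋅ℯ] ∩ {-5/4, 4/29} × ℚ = {4/29} × (ℚ ∩ [-5/4, 3⋅ℯ])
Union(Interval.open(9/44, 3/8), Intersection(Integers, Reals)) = Union(Integers, Interval.open(9/44, 3/8))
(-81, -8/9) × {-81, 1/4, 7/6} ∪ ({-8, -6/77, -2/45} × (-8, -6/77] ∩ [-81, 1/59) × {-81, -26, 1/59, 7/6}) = (-81, -8/9) × {-81, 1/4, 7/6}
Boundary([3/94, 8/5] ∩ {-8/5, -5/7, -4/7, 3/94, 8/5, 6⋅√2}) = {3/94, 8/5}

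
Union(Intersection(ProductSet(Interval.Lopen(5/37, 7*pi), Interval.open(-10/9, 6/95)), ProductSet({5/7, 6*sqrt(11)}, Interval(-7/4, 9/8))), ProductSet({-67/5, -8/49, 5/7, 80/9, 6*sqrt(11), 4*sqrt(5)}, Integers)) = Union(ProductSet({5/7, 6*sqrt(11)}, Interval.open(-10/9, 6/95)), ProductSet({-67/5, -8/49, 5/7, 80/9, 6*sqrt(11), 4*sqrt(5)}, Integers))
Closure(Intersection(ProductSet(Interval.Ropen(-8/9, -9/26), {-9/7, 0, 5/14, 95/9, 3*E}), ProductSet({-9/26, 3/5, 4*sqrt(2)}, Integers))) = EmptySet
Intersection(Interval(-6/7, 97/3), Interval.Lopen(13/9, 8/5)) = Interval.Lopen(13/9, 8/5)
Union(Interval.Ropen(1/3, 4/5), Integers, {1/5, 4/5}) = Union({1/5}, Integers, Interval(1/3, 4/5))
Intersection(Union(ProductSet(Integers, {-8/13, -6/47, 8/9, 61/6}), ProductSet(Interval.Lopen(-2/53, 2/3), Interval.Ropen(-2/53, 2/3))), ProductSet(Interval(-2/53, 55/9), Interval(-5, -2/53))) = Union(ProductSet(Interval.Lopen(-2/53, 2/3), {-2/53}), ProductSet(Range(0, 7, 1), {-8/13, -6/47}))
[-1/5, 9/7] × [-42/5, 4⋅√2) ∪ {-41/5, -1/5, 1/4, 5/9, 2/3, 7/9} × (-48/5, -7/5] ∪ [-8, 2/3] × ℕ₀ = ([-8, 2/3] × ℕ₀) ∪ ({-41/5, -1/5, 1/4, 5/9, 2/3, 7/9} × (-48/5, -7/5]) ∪ ([-1/5, 9/7] × [-42/5, 4⋅√2))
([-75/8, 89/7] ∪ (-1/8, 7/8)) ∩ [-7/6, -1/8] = [-7/6, -1/8]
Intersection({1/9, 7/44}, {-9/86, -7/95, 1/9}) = {1/9}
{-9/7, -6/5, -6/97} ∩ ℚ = {-9/7, -6/5, -6/97}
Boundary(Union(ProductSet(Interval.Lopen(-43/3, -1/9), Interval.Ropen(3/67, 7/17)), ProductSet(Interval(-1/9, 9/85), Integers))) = Union(ProductSet({-43/3, -1/9}, Interval(3/67, 7/17)), ProductSet(Interval(-43/3, -1/9), {3/67, 7/17}), ProductSet(Interval(-1/9, 9/85), Integers))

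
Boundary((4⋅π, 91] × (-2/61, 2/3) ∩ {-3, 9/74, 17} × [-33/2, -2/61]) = ∅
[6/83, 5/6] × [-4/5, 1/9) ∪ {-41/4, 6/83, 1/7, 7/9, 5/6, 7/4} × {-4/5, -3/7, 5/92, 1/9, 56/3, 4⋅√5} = ([6/83, 5/6] × [-4/5, 1/9)) ∪ ({-41/4, 6/83, 1/7, 7/9, 5/6, 7/4} × {-4/5, -3/7, 5/92, 1/9, 56/3, 4⋅√5})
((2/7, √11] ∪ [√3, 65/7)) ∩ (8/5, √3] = (8/5, √3]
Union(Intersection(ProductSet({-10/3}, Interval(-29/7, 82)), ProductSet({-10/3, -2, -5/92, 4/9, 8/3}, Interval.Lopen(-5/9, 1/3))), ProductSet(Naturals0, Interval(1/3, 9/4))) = Union(ProductSet({-10/3}, Interval.Lopen(-5/9, 1/3)), ProductSet(Naturals0, Interval(1/3, 9/4)))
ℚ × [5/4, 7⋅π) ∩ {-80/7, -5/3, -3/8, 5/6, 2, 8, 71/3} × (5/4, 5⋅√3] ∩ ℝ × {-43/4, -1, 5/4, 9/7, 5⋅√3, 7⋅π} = {-80/7, -5/3, -3/8, 5/6, 2, 8, 71/3} × {9/7, 5⋅√3}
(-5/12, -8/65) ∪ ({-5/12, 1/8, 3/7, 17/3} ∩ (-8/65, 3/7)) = (-5/12, -8/65) ∪ {1/8}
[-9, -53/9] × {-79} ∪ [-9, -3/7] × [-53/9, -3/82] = ([-9, -53/9] × {-79}) ∪ ([-9, -3/7] × [-53/9, -3/82])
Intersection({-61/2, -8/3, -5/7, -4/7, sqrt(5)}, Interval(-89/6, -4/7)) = {-8/3, -5/7, -4/7}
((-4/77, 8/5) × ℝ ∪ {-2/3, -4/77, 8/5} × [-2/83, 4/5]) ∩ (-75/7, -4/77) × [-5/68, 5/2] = {-2/3} × [-2/83, 4/5]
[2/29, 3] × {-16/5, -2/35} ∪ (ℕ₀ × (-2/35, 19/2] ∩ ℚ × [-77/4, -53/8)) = [2/29, 3] × {-16/5, -2/35}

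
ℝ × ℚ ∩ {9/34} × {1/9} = {9/34} × {1/9}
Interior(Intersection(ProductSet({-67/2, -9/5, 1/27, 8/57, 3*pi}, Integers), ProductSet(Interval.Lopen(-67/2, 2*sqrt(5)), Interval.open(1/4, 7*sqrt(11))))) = EmptySet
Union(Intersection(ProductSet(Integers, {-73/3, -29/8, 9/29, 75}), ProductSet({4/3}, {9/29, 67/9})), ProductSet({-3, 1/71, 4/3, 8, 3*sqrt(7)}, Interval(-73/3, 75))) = ProductSet({-3, 1/71, 4/3, 8, 3*sqrt(7)}, Interval(-73/3, 75))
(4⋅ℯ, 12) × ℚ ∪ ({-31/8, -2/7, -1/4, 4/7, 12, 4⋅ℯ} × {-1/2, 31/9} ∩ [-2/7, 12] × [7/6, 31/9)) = (4⋅ℯ, 12) × ℚ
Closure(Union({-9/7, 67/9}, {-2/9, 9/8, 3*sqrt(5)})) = {-9/7, -2/9, 9/8, 67/9, 3*sqrt(5)}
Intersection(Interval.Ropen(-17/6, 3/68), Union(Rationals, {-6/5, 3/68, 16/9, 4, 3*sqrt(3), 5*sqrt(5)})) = Intersection(Interval.Ropen(-17/6, 3/68), Rationals)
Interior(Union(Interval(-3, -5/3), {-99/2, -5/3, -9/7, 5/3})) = Interval.open(-3, -5/3)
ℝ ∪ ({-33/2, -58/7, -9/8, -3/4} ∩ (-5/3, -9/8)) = ℝ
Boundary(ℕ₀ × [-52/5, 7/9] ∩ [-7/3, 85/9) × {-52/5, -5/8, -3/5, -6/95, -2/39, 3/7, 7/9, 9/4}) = {0, 1, …, 9} × {-52/5, -5/8, -3/5, -6/95, -2/39, 3/7, 7/9}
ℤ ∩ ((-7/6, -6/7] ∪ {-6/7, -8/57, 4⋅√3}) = {-1}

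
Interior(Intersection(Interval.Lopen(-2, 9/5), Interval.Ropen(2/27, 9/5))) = Interval.open(2/27, 9/5)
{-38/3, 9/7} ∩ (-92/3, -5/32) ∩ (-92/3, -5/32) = {-38/3}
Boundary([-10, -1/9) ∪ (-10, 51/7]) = {-10, 51/7}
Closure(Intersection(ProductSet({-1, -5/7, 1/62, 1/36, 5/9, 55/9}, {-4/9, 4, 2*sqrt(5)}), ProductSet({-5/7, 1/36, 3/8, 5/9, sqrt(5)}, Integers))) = ProductSet({-5/7, 1/36, 5/9}, {4})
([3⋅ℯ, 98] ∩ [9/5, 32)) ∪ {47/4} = [3⋅ℯ, 32)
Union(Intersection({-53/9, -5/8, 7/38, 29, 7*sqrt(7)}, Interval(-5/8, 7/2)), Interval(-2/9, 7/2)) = Union({-5/8}, Interval(-2/9, 7/2))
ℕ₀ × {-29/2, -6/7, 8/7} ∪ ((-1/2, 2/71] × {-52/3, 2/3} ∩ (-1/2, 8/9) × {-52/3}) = (ℕ₀ × {-29/2, -6/7, 8/7}) ∪ ((-1/2, 2/71] × {-52/3})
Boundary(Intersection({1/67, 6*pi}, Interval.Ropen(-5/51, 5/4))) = {1/67}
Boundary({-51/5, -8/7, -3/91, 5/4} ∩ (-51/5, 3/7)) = {-8/7, -3/91}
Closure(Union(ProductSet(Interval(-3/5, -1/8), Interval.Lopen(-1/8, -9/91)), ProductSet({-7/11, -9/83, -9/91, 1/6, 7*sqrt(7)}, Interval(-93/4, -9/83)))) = Union(ProductSet({-7/11, -9/83, -9/91, 1/6, 7*sqrt(7)}, Interval(-93/4, -9/83)), ProductSet(Interval(-3/5, -1/8), Interval(-1/8, -9/91)))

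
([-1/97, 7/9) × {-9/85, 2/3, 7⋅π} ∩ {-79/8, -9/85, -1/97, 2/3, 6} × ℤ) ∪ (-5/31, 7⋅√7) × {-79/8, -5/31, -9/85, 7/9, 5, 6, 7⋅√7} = (-5/31, 7⋅√7) × {-79/8, -5/31, -9/85, 7/9, 5, 6, 7⋅√7}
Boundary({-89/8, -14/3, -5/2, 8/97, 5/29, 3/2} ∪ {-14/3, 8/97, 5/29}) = {-89/8, -14/3, -5/2, 8/97, 5/29, 3/2}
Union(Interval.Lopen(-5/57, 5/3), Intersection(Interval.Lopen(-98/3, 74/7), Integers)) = Union(Interval.Lopen(-5/57, 5/3), Range(-32, 11, 1))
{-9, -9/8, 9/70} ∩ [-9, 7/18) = {-9, -9/8, 9/70}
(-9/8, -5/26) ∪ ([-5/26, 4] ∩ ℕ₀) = (-9/8, -5/26) ∪ {0, 1, …, 4}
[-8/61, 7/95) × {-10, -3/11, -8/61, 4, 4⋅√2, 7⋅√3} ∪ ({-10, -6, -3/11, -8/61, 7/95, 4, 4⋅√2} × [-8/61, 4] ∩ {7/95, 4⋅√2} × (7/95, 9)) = ({7/95, 4⋅√2} × (7/95, 4]) ∪ ([-8/61, 7/95) × {-10, -3/11, -8/61, 4, 4⋅√2, 7⋅√3})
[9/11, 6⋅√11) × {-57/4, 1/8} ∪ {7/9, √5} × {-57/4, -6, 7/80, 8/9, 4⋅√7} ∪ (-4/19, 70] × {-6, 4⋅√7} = ((-4/19, 70] × {-6, 4⋅√7}) ∪ ([9/11, 6⋅√11) × {-57/4, 1/8}) ∪ ({7/9, √5} × {-57/4, -6, 7/80, 8/9, 4⋅√7})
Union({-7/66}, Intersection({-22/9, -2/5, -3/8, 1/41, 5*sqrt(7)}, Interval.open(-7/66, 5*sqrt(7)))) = {-7/66, 1/41}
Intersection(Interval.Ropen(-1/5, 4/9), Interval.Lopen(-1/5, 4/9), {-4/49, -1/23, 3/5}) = {-4/49, -1/23}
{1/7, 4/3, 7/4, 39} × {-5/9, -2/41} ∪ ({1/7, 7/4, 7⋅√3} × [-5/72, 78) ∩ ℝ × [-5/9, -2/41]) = ({1/7, 4/3, 7/4, 39} × {-5/9, -2/41}) ∪ ({1/7, 7/4, 7⋅√3} × [-5/72, -2/41])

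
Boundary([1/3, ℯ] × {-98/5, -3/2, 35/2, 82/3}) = [1/3, ℯ] × {-98/5, -3/2, 35/2, 82/3}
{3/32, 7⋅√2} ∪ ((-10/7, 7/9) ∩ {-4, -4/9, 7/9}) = {-4/9, 3/32, 7⋅√2}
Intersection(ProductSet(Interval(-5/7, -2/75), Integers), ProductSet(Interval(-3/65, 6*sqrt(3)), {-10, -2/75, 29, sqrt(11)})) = ProductSet(Interval(-3/65, -2/75), {-10, 29})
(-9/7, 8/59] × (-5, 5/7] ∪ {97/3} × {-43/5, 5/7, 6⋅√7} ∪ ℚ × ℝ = (ℚ × ℝ) ∪ ((-9/7, 8/59] × (-5, 5/7])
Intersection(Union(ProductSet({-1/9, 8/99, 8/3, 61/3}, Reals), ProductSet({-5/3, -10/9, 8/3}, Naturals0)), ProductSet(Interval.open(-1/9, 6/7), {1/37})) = ProductSet({8/99}, {1/37})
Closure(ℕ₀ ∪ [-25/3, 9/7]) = [-25/3, 9/7] ∪ ℕ₀ ∪ (ℕ₀ \ (-25/3, 9/7))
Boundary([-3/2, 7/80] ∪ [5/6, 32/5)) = {-3/2, 7/80, 5/6, 32/5}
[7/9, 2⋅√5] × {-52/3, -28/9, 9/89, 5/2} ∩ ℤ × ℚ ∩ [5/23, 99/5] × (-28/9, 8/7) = {1, 2, 3, 4} × {9/89}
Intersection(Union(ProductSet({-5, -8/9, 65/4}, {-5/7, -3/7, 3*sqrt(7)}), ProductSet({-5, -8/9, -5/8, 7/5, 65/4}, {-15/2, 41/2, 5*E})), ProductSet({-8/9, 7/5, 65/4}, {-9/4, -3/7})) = ProductSet({-8/9, 65/4}, {-3/7})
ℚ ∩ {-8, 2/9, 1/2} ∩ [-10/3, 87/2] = {2/9, 1/2}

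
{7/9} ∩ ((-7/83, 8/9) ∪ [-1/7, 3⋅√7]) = {7/9}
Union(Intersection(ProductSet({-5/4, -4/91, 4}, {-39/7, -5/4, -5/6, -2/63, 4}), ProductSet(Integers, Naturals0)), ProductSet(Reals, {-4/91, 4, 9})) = ProductSet(Reals, {-4/91, 4, 9})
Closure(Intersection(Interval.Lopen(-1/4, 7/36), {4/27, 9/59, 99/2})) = {4/27, 9/59}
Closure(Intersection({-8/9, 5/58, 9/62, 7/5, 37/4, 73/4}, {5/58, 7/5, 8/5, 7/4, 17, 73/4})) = {5/58, 7/5, 73/4}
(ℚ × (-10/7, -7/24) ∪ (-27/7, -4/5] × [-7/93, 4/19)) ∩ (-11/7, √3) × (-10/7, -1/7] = (ℚ ∩ (-11/7, √3)) × (-10/7, -7/24)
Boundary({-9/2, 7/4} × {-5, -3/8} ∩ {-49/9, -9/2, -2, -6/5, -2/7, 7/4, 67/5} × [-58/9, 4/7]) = {-9/2, 7/4} × {-5, -3/8}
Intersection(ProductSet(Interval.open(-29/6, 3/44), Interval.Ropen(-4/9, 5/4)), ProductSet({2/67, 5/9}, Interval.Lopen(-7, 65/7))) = ProductSet({2/67}, Interval.Ropen(-4/9, 5/4))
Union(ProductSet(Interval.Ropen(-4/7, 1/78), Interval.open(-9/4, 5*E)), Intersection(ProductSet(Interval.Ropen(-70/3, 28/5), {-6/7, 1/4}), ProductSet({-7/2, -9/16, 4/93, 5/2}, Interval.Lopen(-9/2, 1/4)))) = Union(ProductSet({-7/2, -9/16, 4/93, 5/2}, {-6/7, 1/4}), ProductSet(Interval.Ropen(-4/7, 1/78), Interval.open(-9/4, 5*E)))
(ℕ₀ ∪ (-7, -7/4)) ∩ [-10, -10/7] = (-7, -7/4)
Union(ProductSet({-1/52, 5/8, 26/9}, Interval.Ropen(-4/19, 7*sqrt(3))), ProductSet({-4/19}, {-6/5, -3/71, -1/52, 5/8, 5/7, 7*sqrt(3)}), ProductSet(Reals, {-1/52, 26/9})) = Union(ProductSet({-4/19}, {-6/5, -3/71, -1/52, 5/8, 5/7, 7*sqrt(3)}), ProductSet({-1/52, 5/8, 26/9}, Interval.Ropen(-4/19, 7*sqrt(3))), ProductSet(Reals, {-1/52, 26/9}))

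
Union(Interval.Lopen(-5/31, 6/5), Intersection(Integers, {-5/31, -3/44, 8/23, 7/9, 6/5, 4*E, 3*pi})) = Interval.Lopen(-5/31, 6/5)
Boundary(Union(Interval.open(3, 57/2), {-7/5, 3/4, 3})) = {-7/5, 3/4, 3, 57/2}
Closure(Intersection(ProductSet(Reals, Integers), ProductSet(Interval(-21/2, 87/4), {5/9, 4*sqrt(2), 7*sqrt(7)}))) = EmptySet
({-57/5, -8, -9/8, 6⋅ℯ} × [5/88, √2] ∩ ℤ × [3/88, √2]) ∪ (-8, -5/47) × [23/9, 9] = ({-8} × [5/88, √2]) ∪ ((-8, -5/47) × [23/9, 9])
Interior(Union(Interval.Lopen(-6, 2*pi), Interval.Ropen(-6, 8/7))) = Interval.open(-6, 2*pi)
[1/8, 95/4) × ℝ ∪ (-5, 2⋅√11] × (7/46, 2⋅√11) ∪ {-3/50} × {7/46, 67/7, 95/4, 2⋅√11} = ([1/8, 95/4) × ℝ) ∪ ({-3/50} × {7/46, 67/7, 95/4, 2⋅√11}) ∪ ((-5, 2⋅√11] × (7/46, 2⋅√11))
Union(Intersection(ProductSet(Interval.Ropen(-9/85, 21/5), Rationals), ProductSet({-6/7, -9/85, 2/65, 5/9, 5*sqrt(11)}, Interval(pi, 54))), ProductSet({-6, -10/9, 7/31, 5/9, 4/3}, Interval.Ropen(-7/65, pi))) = Union(ProductSet({-9/85, 2/65, 5/9}, Intersection(Interval(pi, 54), Rationals)), ProductSet({-6, -10/9, 7/31, 5/9, 4/3}, Interval.Ropen(-7/65, pi)))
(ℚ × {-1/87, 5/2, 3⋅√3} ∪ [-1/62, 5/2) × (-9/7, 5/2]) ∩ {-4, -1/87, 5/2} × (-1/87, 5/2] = ({-4, -1/87, 5/2} × {5/2}) ∪ ({-1/87} × (-1/87, 5/2])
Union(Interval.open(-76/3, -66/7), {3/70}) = Union({3/70}, Interval.open(-76/3, -66/7))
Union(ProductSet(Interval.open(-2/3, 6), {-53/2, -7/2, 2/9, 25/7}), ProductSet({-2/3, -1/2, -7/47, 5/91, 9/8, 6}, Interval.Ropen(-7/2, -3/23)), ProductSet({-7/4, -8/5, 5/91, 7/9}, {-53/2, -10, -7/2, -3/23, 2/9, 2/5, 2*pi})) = Union(ProductSet({-7/4, -8/5, 5/91, 7/9}, {-53/2, -10, -7/2, -3/23, 2/9, 2/5, 2*pi}), ProductSet({-2/3, -1/2, -7/47, 5/91, 9/8, 6}, Interval.Ropen(-7/2, -3/23)), ProductSet(Interval.open(-2/3, 6), {-53/2, -7/2, 2/9, 25/7}))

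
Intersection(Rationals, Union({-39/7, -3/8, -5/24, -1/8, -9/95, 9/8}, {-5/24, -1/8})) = {-39/7, -3/8, -5/24, -1/8, -9/95, 9/8}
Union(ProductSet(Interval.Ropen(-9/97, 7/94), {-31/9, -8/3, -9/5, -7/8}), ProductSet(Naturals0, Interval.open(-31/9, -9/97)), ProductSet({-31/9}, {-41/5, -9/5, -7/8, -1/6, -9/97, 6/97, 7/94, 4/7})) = Union(ProductSet({-31/9}, {-41/5, -9/5, -7/8, -1/6, -9/97, 6/97, 7/94, 4/7}), ProductSet(Interval.Ropen(-9/97, 7/94), {-31/9, -8/3, -9/5, -7/8}), ProductSet(Naturals0, Interval.open(-31/9, -9/97)))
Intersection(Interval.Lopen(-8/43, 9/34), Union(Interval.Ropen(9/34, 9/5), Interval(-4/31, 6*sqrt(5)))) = Interval(-4/31, 9/34)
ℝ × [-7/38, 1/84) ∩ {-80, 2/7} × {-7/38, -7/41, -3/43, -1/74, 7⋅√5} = {-80, 2/7} × {-7/38, -7/41, -3/43, -1/74}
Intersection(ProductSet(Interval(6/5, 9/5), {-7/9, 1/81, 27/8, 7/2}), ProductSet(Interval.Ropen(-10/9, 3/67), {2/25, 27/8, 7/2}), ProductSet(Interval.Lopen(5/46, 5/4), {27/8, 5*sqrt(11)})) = EmptySet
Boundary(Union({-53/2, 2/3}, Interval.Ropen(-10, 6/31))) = {-53/2, -10, 6/31, 2/3}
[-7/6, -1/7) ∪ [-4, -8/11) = [-4, -1/7)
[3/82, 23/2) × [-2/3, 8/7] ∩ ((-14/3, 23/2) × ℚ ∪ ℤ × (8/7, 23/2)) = [3/82, 23/2) × (ℚ ∩ [-2/3, 8/7])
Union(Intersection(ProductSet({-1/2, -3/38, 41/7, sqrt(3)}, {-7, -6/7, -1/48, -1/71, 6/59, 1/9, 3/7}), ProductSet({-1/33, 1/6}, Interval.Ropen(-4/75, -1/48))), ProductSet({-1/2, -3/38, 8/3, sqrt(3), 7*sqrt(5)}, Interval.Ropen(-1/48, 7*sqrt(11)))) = ProductSet({-1/2, -3/38, 8/3, sqrt(3), 7*sqrt(5)}, Interval.Ropen(-1/48, 7*sqrt(11)))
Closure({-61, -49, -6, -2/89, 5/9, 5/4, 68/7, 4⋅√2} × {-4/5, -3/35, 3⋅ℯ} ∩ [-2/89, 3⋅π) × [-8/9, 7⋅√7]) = {-2/89, 5/9, 5/4, 4⋅√2} × {-4/5, -3/35, 3⋅ℯ}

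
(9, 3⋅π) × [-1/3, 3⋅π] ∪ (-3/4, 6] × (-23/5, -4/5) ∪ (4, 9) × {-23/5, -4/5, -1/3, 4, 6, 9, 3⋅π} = ((-3/4, 6] × (-23/5, -4/5)) ∪ ((9, 3⋅π) × [-1/3, 3⋅π]) ∪ ((4, 9) × {-23/5, -4/5, -1/3, 4, 6, 9, 3⋅π})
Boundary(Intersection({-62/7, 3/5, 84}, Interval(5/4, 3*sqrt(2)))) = EmptySet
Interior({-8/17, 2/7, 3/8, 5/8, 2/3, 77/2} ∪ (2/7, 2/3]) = (2/7, 2/3)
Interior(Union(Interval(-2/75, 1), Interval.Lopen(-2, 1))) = Interval.open(-2, 1)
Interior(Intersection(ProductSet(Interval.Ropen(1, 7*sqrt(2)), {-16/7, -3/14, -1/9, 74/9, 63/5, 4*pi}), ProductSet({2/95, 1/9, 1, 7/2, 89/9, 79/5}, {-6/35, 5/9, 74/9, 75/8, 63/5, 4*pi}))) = EmptySet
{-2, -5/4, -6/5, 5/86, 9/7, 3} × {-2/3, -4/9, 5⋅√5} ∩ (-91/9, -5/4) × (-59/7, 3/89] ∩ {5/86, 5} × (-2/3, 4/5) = ∅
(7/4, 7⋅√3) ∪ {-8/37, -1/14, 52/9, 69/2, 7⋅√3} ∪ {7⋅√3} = {-8/37, -1/14, 69/2} ∪ (7/4, 7⋅√3]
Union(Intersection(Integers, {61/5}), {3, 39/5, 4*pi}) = {3, 39/5, 4*pi}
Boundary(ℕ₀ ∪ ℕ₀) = ℕ₀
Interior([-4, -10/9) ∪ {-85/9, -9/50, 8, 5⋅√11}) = (-4, -10/9)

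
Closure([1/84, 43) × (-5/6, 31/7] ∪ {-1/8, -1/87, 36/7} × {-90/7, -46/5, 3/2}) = ({1/84, 43} × [-5/6, 31/7]) ∪ ({-1/8, -1/87, 36/7} × {-90/7, -46/5, 3/2}) ∪ ([1/84, 43] × {-5/6, 31/7}) ∪ ([1/84, 43) × (-5/6, 31/7])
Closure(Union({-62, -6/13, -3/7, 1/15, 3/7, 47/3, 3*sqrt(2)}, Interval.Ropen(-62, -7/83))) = Union({1/15, 3/7, 47/3, 3*sqrt(2)}, Interval(-62, -7/83))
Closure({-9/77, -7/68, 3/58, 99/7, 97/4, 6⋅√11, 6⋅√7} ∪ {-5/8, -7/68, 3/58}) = {-5/8, -9/77, -7/68, 3/58, 99/7, 97/4, 6⋅√11, 6⋅√7}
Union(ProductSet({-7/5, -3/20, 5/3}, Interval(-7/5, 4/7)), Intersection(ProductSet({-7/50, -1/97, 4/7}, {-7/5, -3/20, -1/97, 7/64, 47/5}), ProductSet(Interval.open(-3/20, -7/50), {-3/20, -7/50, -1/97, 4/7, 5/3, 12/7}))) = ProductSet({-7/5, -3/20, 5/3}, Interval(-7/5, 4/7))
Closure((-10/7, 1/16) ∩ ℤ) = {-1, 0}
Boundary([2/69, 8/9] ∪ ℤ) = {2/69, 8/9} ∪ (ℤ \ (2/69, 8/9))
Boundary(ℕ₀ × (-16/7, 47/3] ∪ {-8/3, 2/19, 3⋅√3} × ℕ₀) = (ℕ₀ × [-16/7, 47/3]) ∪ ({-8/3, 2/19, 3⋅√3} × ℕ₀)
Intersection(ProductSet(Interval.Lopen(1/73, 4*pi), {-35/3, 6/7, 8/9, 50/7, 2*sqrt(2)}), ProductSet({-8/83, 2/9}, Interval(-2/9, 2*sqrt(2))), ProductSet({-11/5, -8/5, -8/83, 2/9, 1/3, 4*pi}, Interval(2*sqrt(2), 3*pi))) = ProductSet({2/9}, {2*sqrt(2)})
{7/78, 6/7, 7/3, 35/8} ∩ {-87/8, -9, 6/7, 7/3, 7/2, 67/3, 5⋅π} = {6/7, 7/3}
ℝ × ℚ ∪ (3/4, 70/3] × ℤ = ℝ × ℚ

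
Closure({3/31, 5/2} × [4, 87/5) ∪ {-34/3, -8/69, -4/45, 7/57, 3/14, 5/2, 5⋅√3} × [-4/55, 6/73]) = ({3/31, 5/2} × [4, 87/5]) ∪ ({-34/3, -8/69, -4/45, 7/57, 3/14, 5/2, 5⋅√3} × [-4/55, 6/73])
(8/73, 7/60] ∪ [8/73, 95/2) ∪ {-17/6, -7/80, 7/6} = {-17/6, -7/80} ∪ [8/73, 95/2)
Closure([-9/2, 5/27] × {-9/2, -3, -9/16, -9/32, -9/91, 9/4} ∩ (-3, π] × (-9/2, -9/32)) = [-3, 5/27] × {-3, -9/16}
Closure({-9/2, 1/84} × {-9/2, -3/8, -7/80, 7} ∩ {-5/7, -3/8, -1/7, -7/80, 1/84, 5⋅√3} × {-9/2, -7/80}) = {1/84} × {-9/2, -7/80}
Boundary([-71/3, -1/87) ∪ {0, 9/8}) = {-71/3, -1/87, 0, 9/8}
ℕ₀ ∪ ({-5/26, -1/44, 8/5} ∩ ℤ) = ℕ₀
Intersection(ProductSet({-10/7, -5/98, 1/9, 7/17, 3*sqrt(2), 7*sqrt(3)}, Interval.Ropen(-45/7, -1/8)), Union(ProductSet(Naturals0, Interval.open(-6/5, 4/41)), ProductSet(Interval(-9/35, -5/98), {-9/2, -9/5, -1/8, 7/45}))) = ProductSet({-5/98}, {-9/2, -9/5})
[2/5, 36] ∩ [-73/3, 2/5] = {2/5}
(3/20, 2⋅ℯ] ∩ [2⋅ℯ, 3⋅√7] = {2⋅ℯ}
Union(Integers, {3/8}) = Union({3/8}, Integers)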